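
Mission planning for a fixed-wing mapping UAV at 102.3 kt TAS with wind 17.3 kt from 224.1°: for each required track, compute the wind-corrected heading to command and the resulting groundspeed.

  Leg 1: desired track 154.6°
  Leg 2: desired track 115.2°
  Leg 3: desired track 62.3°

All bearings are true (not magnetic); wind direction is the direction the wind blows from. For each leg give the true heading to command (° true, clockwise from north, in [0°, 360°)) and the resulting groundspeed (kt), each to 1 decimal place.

Leg 1: desired track 154.6°; wind correction +9.1° → command heading 163.7°, groundspeed 94.9 kt
Leg 2: desired track 115.2°; wind correction +9.2° → command heading 124.4°, groundspeed 106.6 kt
Leg 3: desired track 62.3°; wind correction +3.0° → command heading 65.3°, groundspeed 118.6 kt

Leg 1: heading=163.7°, groundspeed=94.9 kt
Leg 2: heading=124.4°, groundspeed=106.6 kt
Leg 3: heading=65.3°, groundspeed=118.6 kt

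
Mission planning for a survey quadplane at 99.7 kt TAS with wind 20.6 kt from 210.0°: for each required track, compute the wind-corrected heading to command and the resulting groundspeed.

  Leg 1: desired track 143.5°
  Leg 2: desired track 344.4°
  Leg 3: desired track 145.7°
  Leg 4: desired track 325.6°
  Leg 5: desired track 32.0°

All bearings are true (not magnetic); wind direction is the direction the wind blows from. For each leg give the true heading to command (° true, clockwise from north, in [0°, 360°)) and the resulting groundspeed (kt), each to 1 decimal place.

Leg 1: desired track 143.5°; wind correction +10.9° → command heading 154.4°, groundspeed 89.7 kt
Leg 2: desired track 344.4°; wind correction -8.5° → command heading 335.9°, groundspeed 113.0 kt
Leg 3: desired track 145.7°; wind correction +10.7° → command heading 156.4°, groundspeed 89.0 kt
Leg 4: desired track 325.6°; wind correction -10.7° → command heading 314.9°, groundspeed 106.9 kt
Leg 5: desired track 32.0°; wind correction +0.4° → command heading 32.4°, groundspeed 120.3 kt

Leg 1: heading=154.4°, groundspeed=89.7 kt
Leg 2: heading=335.9°, groundspeed=113.0 kt
Leg 3: heading=156.4°, groundspeed=89.0 kt
Leg 4: heading=314.9°, groundspeed=106.9 kt
Leg 5: heading=32.4°, groundspeed=120.3 kt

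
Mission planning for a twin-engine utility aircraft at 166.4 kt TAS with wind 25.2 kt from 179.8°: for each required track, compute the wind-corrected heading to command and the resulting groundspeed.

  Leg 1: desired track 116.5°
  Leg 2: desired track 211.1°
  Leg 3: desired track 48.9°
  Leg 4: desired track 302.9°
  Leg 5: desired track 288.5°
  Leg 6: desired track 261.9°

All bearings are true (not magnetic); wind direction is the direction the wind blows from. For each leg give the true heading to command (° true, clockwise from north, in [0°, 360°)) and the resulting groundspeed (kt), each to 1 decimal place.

Leg 1: desired track 116.5°; wind correction +7.8° → command heading 124.3°, groundspeed 153.5 kt
Leg 2: desired track 211.1°; wind correction -4.5° → command heading 206.6°, groundspeed 144.4 kt
Leg 3: desired track 48.9°; wind correction +6.6° → command heading 55.5°, groundspeed 181.8 kt
Leg 4: desired track 302.9°; wind correction -7.3° → command heading 295.6°, groundspeed 178.8 kt
Leg 5: desired track 288.5°; wind correction -8.2° → command heading 280.3°, groundspeed 172.8 kt
Leg 6: desired track 261.9°; wind correction -8.6° → command heading 253.3°, groundspeed 161.1 kt

Leg 1: heading=124.3°, groundspeed=153.5 kt
Leg 2: heading=206.6°, groundspeed=144.4 kt
Leg 3: heading=55.5°, groundspeed=181.8 kt
Leg 4: heading=295.6°, groundspeed=178.8 kt
Leg 5: heading=280.3°, groundspeed=172.8 kt
Leg 6: heading=253.3°, groundspeed=161.1 kt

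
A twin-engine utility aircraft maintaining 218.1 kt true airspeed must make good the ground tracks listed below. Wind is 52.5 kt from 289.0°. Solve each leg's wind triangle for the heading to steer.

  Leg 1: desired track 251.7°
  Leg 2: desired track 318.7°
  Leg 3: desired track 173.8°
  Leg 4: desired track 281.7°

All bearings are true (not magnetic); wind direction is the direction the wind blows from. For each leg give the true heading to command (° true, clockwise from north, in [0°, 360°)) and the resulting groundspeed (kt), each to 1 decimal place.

Leg 1: desired track 251.7°; wind correction +8.4° → command heading 260.1°, groundspeed 174.0 kt
Leg 2: desired track 318.7°; wind correction -6.8° → command heading 311.9°, groundspeed 170.9 kt
Leg 3: desired track 173.8°; wind correction +12.6° → command heading 186.4°, groundspeed 235.2 kt
Leg 4: desired track 281.7°; wind correction +1.8° → command heading 283.5°, groundspeed 165.9 kt

Leg 1: heading=260.1°, groundspeed=174.0 kt
Leg 2: heading=311.9°, groundspeed=170.9 kt
Leg 3: heading=186.4°, groundspeed=235.2 kt
Leg 4: heading=283.5°, groundspeed=165.9 kt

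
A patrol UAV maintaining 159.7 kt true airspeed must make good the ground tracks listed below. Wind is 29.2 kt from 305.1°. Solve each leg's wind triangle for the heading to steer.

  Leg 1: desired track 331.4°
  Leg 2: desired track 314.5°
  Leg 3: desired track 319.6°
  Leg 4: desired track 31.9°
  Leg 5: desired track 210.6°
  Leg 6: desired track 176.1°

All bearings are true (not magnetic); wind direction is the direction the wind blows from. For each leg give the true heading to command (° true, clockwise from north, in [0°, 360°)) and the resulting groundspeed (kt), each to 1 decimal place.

Leg 1: heading=326.8°, groundspeed=133.0 kt
Leg 2: heading=312.8°, groundspeed=130.8 kt
Leg 3: heading=317.0°, groundspeed=131.3 kt
Leg 4: heading=21.4°, groundspeed=155.4 kt
Leg 5: heading=221.1°, groundspeed=159.3 kt
Leg 6: heading=184.3°, groundspeed=176.5 kt

Leg 1: desired track 331.4°; wind correction -4.6° → command heading 326.8°, groundspeed 133.0 kt
Leg 2: desired track 314.5°; wind correction -1.7° → command heading 312.8°, groundspeed 130.8 kt
Leg 3: desired track 319.6°; wind correction -2.6° → command heading 317.0°, groundspeed 131.3 kt
Leg 4: desired track 31.9°; wind correction -10.5° → command heading 21.4°, groundspeed 155.4 kt
Leg 5: desired track 210.6°; wind correction +10.5° → command heading 221.1°, groundspeed 159.3 kt
Leg 6: desired track 176.1°; wind correction +8.2° → command heading 184.3°, groundspeed 176.5 kt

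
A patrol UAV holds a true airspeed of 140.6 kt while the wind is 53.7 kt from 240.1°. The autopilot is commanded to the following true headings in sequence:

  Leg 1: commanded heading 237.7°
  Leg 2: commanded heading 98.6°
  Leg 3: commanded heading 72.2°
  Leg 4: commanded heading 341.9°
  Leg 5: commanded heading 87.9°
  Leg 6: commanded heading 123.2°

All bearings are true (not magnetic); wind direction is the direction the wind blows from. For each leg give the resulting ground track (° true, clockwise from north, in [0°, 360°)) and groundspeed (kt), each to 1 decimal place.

Leg 1: track=236.2°, groundspeed=87.0 kt
Leg 2: track=88.2°, groundspeed=185.7 kt
Leg 3: track=68.9°, groundspeed=193.4 kt
Leg 4: track=1.0°, groundspeed=160.4 kt
Leg 5: track=80.3°, groundspeed=189.8 kt
Leg 6: track=107.0°, groundspeed=171.7 kt

Leg 1: heading 237.7°; drift -1.5° → track 236.2°, groundspeed 87.0 kt
Leg 2: heading 98.6°; drift -10.4° → track 88.2°, groundspeed 185.7 kt
Leg 3: heading 72.2°; drift -3.3° → track 68.9°, groundspeed 193.4 kt
Leg 4: heading 341.9°; drift +19.1° → track 1.0°, groundspeed 160.4 kt
Leg 5: heading 87.9°; drift -7.6° → track 80.3°, groundspeed 189.8 kt
Leg 6: heading 123.2°; drift -16.2° → track 107.0°, groundspeed 171.7 kt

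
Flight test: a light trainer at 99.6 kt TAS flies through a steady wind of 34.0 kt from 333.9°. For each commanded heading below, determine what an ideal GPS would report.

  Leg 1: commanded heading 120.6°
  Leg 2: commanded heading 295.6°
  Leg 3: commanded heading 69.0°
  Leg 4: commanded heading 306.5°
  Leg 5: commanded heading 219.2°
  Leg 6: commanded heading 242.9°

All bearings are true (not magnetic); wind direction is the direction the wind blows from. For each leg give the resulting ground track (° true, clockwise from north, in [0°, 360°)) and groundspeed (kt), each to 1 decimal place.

Leg 1: track=128.9°, groundspeed=129.4 kt
Leg 2: track=279.5°, groundspeed=75.9 kt
Leg 3: track=87.3°, groundspeed=108.1 kt
Leg 4: track=293.8°, groundspeed=71.2 kt
Leg 5: track=204.0°, groundspeed=117.9 kt
Leg 6: track=224.2°, groundspeed=105.8 kt

Leg 1: heading 120.6°; drift +8.3° → track 128.9°, groundspeed 129.4 kt
Leg 2: heading 295.6°; drift -16.1° → track 279.5°, groundspeed 75.9 kt
Leg 3: heading 69.0°; drift +18.3° → track 87.3°, groundspeed 108.1 kt
Leg 4: heading 306.5°; drift -12.7° → track 293.8°, groundspeed 71.2 kt
Leg 5: heading 219.2°; drift -15.2° → track 204.0°, groundspeed 117.9 kt
Leg 6: heading 242.9°; drift -18.7° → track 224.2°, groundspeed 105.8 kt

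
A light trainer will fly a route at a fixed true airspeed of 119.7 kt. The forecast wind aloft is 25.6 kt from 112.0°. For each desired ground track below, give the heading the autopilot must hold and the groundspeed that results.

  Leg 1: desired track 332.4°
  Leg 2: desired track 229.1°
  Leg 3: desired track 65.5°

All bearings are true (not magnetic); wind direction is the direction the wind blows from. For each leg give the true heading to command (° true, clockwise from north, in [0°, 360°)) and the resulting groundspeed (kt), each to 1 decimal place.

Leg 1: desired track 332.4°; wind correction +8.0° → command heading 340.4°, groundspeed 138.0 kt
Leg 2: desired track 229.1°; wind correction -11.0° → command heading 218.1°, groundspeed 129.2 kt
Leg 3: desired track 65.5°; wind correction +8.9° → command heading 74.4°, groundspeed 100.6 kt

Leg 1: heading=340.4°, groundspeed=138.0 kt
Leg 2: heading=218.1°, groundspeed=129.2 kt
Leg 3: heading=74.4°, groundspeed=100.6 kt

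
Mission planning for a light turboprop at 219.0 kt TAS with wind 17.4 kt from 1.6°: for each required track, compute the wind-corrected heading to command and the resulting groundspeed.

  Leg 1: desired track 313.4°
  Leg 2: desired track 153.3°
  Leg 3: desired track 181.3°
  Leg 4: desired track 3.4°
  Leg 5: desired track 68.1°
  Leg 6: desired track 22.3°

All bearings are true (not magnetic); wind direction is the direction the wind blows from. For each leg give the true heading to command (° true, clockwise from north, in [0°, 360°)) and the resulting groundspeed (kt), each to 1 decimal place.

Leg 1: desired track 313.4°; wind correction +3.4° → command heading 316.8°, groundspeed 207.0 kt
Leg 2: desired track 153.3°; wind correction -2.2° → command heading 151.1°, groundspeed 234.2 kt
Leg 3: desired track 181.3°; wind correction +0.0° → command heading 181.3°, groundspeed 236.4 kt
Leg 4: desired track 3.4°; wind correction -0.1° → command heading 3.3°, groundspeed 201.6 kt
Leg 5: desired track 68.1°; wind correction -4.2° → command heading 63.9°, groundspeed 211.5 kt
Leg 6: desired track 22.3°; wind correction -1.6° → command heading 20.7°, groundspeed 202.6 kt

Leg 1: heading=316.8°, groundspeed=207.0 kt
Leg 2: heading=151.1°, groundspeed=234.2 kt
Leg 3: heading=181.3°, groundspeed=236.4 kt
Leg 4: heading=3.3°, groundspeed=201.6 kt
Leg 5: heading=63.9°, groundspeed=211.5 kt
Leg 6: heading=20.7°, groundspeed=202.6 kt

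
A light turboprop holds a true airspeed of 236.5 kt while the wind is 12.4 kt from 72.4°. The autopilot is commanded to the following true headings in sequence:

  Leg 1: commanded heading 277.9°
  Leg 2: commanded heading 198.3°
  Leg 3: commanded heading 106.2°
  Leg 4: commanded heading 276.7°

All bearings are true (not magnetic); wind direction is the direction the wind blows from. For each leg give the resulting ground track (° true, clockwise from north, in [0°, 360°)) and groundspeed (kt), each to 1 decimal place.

Leg 1: heading 277.9°; drift -1.2° → track 276.7°, groundspeed 247.7 kt
Leg 2: heading 198.3°; drift +2.4° → track 200.7°, groundspeed 244.0 kt
Leg 3: heading 106.2°; drift +1.7° → track 107.9°, groundspeed 226.3 kt
Leg 4: heading 276.7°; drift -1.2° → track 275.5°, groundspeed 247.9 kt

Leg 1: track=276.7°, groundspeed=247.7 kt
Leg 2: track=200.7°, groundspeed=244.0 kt
Leg 3: track=107.9°, groundspeed=226.3 kt
Leg 4: track=275.5°, groundspeed=247.9 kt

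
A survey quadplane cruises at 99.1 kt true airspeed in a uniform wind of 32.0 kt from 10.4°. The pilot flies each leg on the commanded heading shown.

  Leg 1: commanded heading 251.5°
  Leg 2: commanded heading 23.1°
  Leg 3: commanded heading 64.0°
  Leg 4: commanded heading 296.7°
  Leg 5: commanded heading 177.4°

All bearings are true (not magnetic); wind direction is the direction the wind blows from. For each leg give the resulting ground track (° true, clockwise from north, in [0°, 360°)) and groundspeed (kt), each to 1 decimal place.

Leg 1: track=237.8°, groundspeed=117.9 kt
Leg 2: track=29.0°, groundspeed=68.2 kt
Leg 3: track=81.8°, groundspeed=84.1 kt
Leg 4: track=277.9°, groundspeed=95.2 kt
Leg 5: track=180.6°, groundspeed=130.5 kt

Leg 1: heading 251.5°; drift -13.7° → track 237.8°, groundspeed 117.9 kt
Leg 2: heading 23.1°; drift +5.9° → track 29.0°, groundspeed 68.2 kt
Leg 3: heading 64.0°; drift +17.8° → track 81.8°, groundspeed 84.1 kt
Leg 4: heading 296.7°; drift -18.8° → track 277.9°, groundspeed 95.2 kt
Leg 5: heading 177.4°; drift +3.2° → track 180.6°, groundspeed 130.5 kt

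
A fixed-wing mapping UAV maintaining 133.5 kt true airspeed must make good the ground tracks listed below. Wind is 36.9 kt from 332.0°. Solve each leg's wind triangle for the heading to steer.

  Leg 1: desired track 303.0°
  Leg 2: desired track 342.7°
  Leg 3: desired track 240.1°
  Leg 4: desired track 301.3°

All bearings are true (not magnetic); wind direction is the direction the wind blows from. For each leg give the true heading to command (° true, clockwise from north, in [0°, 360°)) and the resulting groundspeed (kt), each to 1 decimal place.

Leg 1: heading=310.7°, groundspeed=100.0 kt
Leg 2: heading=339.8°, groundspeed=97.1 kt
Leg 3: heading=256.1°, groundspeed=129.5 kt
Leg 4: heading=309.4°, groundspeed=100.4 kt

Leg 1: desired track 303.0°; wind correction +7.7° → command heading 310.7°, groundspeed 100.0 kt
Leg 2: desired track 342.7°; wind correction -2.9° → command heading 339.8°, groundspeed 97.1 kt
Leg 3: desired track 240.1°; wind correction +16.0° → command heading 256.1°, groundspeed 129.5 kt
Leg 4: desired track 301.3°; wind correction +8.1° → command heading 309.4°, groundspeed 100.4 kt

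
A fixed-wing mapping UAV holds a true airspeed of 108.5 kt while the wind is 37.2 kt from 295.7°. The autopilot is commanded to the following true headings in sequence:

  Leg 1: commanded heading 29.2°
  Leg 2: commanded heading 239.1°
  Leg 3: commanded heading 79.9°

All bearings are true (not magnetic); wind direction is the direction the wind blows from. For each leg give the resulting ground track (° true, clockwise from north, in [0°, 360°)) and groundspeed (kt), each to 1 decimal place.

Leg 1: track=47.7°, groundspeed=116.8 kt
Leg 2: track=219.7°, groundspeed=93.3 kt
Leg 3: track=88.8°, groundspeed=140.4 kt

Leg 1: heading 29.2°; drift +18.5° → track 47.7°, groundspeed 116.8 kt
Leg 2: heading 239.1°; drift -19.4° → track 219.7°, groundspeed 93.3 kt
Leg 3: heading 79.9°; drift +8.9° → track 88.8°, groundspeed 140.4 kt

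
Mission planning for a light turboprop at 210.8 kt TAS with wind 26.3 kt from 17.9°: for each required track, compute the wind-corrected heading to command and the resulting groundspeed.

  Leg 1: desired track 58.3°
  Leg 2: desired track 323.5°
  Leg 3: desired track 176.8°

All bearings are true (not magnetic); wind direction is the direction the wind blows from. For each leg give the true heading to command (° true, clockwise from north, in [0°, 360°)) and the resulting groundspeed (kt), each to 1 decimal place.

Leg 1: heading=53.7°, groundspeed=190.1 kt
Leg 2: heading=329.3°, groundspeed=194.4 kt
Leg 3: heading=174.2°, groundspeed=235.1 kt

Leg 1: desired track 58.3°; wind correction -4.6° → command heading 53.7°, groundspeed 190.1 kt
Leg 2: desired track 323.5°; wind correction +5.8° → command heading 329.3°, groundspeed 194.4 kt
Leg 3: desired track 176.8°; wind correction -2.6° → command heading 174.2°, groundspeed 235.1 kt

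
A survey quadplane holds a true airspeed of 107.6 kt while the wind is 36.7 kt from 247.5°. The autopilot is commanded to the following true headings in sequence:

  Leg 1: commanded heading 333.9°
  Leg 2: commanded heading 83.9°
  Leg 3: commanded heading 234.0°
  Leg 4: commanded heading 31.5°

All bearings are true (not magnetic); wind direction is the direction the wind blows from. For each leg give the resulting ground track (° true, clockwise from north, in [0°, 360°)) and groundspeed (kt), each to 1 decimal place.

Leg 1: heading 333.9°; drift +19.2° → track 353.1°, groundspeed 111.5 kt
Leg 2: heading 83.9°; drift -4.2° → track 79.7°, groundspeed 143.2 kt
Leg 3: heading 234.0°; drift -6.8° → track 227.2°, groundspeed 72.4 kt
Leg 4: heading 31.5°; drift +8.9° → track 40.4°, groundspeed 139.0 kt

Leg 1: track=353.1°, groundspeed=111.5 kt
Leg 2: track=79.7°, groundspeed=143.2 kt
Leg 3: track=227.2°, groundspeed=72.4 kt
Leg 4: track=40.4°, groundspeed=139.0 kt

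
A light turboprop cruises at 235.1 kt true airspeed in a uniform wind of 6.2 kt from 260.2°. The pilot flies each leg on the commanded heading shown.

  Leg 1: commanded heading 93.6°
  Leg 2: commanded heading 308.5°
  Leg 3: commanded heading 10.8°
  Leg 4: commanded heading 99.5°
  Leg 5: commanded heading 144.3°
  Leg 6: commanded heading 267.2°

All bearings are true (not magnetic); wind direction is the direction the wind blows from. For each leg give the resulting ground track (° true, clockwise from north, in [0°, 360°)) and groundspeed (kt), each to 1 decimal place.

Leg 1: heading 93.6°; drift -0.3° → track 93.3°, groundspeed 241.1 kt
Leg 2: heading 308.5°; drift +1.1° → track 309.6°, groundspeed 231.0 kt
Leg 3: heading 10.8°; drift +1.4° → track 12.2°, groundspeed 237.4 kt
Leg 4: heading 99.5°; drift -0.5° → track 99.0°, groundspeed 241.0 kt
Leg 5: heading 144.3°; drift -1.3° → track 143.0°, groundspeed 237.9 kt
Leg 6: heading 267.2°; drift +0.2° → track 267.4°, groundspeed 228.9 kt

Leg 1: track=93.3°, groundspeed=241.1 kt
Leg 2: track=309.6°, groundspeed=231.0 kt
Leg 3: track=12.2°, groundspeed=237.4 kt
Leg 4: track=99.0°, groundspeed=241.0 kt
Leg 5: track=143.0°, groundspeed=237.9 kt
Leg 6: track=267.4°, groundspeed=228.9 kt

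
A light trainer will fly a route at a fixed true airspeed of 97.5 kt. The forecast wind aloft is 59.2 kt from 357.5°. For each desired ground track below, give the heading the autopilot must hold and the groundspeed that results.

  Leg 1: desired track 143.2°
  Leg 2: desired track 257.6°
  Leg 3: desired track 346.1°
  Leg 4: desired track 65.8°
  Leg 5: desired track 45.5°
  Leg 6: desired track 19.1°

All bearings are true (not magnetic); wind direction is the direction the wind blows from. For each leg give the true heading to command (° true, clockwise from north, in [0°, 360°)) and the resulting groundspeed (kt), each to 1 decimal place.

Leg 1: heading=123.2°, groundspeed=140.5 kt
Leg 2: heading=294.3°, groundspeed=88.3 kt
Leg 3: heading=353.0°, groundspeed=38.8 kt
Leg 4: heading=31.5°, groundspeed=58.6 kt
Leg 5: heading=18.7°, groundspeed=47.4 kt
Leg 6: heading=6.2°, groundspeed=40.0 kt

Leg 1: desired track 143.2°; wind correction -20.0° → command heading 123.2°, groundspeed 140.5 kt
Leg 2: desired track 257.6°; wind correction +36.7° → command heading 294.3°, groundspeed 88.3 kt
Leg 3: desired track 346.1°; wind correction +6.9° → command heading 353.0°, groundspeed 38.8 kt
Leg 4: desired track 65.8°; wind correction -34.3° → command heading 31.5°, groundspeed 58.6 kt
Leg 5: desired track 45.5°; wind correction -26.8° → command heading 18.7°, groundspeed 47.4 kt
Leg 6: desired track 19.1°; wind correction -12.9° → command heading 6.2°, groundspeed 40.0 kt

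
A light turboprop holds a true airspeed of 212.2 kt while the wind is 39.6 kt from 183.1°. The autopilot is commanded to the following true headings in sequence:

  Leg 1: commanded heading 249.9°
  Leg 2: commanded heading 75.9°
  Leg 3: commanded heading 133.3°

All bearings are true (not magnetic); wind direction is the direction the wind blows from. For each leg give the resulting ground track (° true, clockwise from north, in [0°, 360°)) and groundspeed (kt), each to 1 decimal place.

Leg 1: track=260.4°, groundspeed=199.9 kt
Leg 2: track=66.3°, groundspeed=227.1 kt
Leg 3: track=124.1°, groundspeed=189.1 kt

Leg 1: heading 249.9°; drift +10.5° → track 260.4°, groundspeed 199.9 kt
Leg 2: heading 75.9°; drift -9.6° → track 66.3°, groundspeed 227.1 kt
Leg 3: heading 133.3°; drift -9.2° → track 124.1°, groundspeed 189.1 kt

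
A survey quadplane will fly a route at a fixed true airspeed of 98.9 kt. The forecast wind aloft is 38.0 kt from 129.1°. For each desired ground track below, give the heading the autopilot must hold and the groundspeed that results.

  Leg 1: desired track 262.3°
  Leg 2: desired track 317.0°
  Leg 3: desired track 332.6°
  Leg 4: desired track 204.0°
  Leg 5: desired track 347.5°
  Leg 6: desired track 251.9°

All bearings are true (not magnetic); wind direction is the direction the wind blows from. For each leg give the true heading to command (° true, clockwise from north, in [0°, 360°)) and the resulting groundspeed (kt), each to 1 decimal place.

Leg 1: heading=246.0°, groundspeed=121.0 kt
Leg 2: heading=320.0°, groundspeed=136.4 kt
Leg 3: heading=341.4°, groundspeed=132.6 kt
Leg 4: heading=182.2°, groundspeed=81.9 kt
Leg 5: heading=1.3°, groundspeed=125.8 kt
Leg 6: heading=233.1°, groundspeed=114.2 kt

Leg 1: desired track 262.3°; wind correction -16.3° → command heading 246.0°, groundspeed 121.0 kt
Leg 2: desired track 317.0°; wind correction +3.0° → command heading 320.0°, groundspeed 136.4 kt
Leg 3: desired track 332.6°; wind correction +8.8° → command heading 341.4°, groundspeed 132.6 kt
Leg 4: desired track 204.0°; wind correction -21.8° → command heading 182.2°, groundspeed 81.9 kt
Leg 5: desired track 347.5°; wind correction +13.8° → command heading 1.3°, groundspeed 125.8 kt
Leg 6: desired track 251.9°; wind correction -18.8° → command heading 233.1°, groundspeed 114.2 kt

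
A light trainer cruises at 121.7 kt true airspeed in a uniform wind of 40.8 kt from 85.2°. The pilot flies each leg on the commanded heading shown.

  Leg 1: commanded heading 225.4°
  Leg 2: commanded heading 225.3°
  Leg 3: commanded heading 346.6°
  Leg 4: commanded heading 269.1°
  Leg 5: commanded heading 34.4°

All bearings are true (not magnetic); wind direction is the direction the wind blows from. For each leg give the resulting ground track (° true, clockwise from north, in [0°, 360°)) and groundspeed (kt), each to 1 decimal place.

Leg 1: heading 225.4°; drift +9.7° → track 235.1°, groundspeed 155.3 kt
Leg 2: heading 225.3°; drift +9.7° → track 235.0°, groundspeed 155.2 kt
Leg 3: heading 346.6°; drift -17.5° → track 329.1°, groundspeed 134.0 kt
Leg 4: heading 269.1°; drift -1.0° → track 268.1°, groundspeed 162.4 kt
Leg 5: heading 34.4°; drift -18.2° → track 16.2°, groundspeed 101.0 kt

Leg 1: track=235.1°, groundspeed=155.3 kt
Leg 2: track=235.0°, groundspeed=155.2 kt
Leg 3: track=329.1°, groundspeed=134.0 kt
Leg 4: track=268.1°, groundspeed=162.4 kt
Leg 5: track=16.2°, groundspeed=101.0 kt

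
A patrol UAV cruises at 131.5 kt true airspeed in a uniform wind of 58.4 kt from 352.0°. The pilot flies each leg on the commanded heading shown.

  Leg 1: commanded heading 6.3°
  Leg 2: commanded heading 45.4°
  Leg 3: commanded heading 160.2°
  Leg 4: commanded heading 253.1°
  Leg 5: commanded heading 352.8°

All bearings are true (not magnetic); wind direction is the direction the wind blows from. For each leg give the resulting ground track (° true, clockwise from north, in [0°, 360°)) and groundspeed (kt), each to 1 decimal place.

Leg 1: heading 6.3°; drift +10.9° → track 17.2°, groundspeed 76.3 kt
Leg 2: heading 45.4°; drift +25.9° → track 71.3°, groundspeed 107.4 kt
Leg 3: heading 160.2°; drift +3.6° → track 163.8°, groundspeed 189.0 kt
Leg 4: heading 253.1°; drift -22.3° → track 230.8°, groundspeed 151.9 kt
Leg 5: heading 352.8°; drift +0.6° → track 353.4°, groundspeed 73.1 kt

Leg 1: track=17.2°, groundspeed=76.3 kt
Leg 2: track=71.3°, groundspeed=107.4 kt
Leg 3: track=163.8°, groundspeed=189.0 kt
Leg 4: track=230.8°, groundspeed=151.9 kt
Leg 5: track=353.4°, groundspeed=73.1 kt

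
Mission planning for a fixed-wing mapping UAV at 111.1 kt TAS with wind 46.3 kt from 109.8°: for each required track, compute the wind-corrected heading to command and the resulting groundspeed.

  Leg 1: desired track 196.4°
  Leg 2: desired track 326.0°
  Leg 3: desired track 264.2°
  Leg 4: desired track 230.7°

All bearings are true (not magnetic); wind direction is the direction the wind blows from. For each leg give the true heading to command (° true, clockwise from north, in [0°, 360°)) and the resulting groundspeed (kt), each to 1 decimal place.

Leg 1: desired track 196.4°; wind correction -24.6° → command heading 171.8°, groundspeed 98.3 kt
Leg 2: desired track 326.0°; wind correction +14.2° → command heading 340.2°, groundspeed 145.0 kt
Leg 3: desired track 264.2°; wind correction -10.4° → command heading 253.8°, groundspeed 151.0 kt
Leg 4: desired track 230.7°; wind correction -21.0° → command heading 209.7°, groundspeed 127.5 kt

Leg 1: heading=171.8°, groundspeed=98.3 kt
Leg 2: heading=340.2°, groundspeed=145.0 kt
Leg 3: heading=253.8°, groundspeed=151.0 kt
Leg 4: heading=209.7°, groundspeed=127.5 kt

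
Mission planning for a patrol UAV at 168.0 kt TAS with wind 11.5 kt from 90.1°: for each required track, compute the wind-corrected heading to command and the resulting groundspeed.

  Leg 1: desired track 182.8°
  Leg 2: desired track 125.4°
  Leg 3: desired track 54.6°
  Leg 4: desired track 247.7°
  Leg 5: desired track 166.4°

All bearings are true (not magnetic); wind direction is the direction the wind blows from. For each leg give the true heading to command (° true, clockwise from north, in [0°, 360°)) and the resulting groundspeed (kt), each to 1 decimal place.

Leg 1: desired track 182.8°; wind correction -3.9° → command heading 178.9°, groundspeed 168.1 kt
Leg 2: desired track 125.4°; wind correction -2.3° → command heading 123.1°, groundspeed 158.5 kt
Leg 3: desired track 54.6°; wind correction +2.3° → command heading 56.9°, groundspeed 158.5 kt
Leg 4: desired track 247.7°; wind correction -1.5° → command heading 246.2°, groundspeed 178.6 kt
Leg 5: desired track 166.4°; wind correction -3.8° → command heading 162.6°, groundspeed 164.9 kt

Leg 1: heading=178.9°, groundspeed=168.1 kt
Leg 2: heading=123.1°, groundspeed=158.5 kt
Leg 3: heading=56.9°, groundspeed=158.5 kt
Leg 4: heading=246.2°, groundspeed=178.6 kt
Leg 5: heading=162.6°, groundspeed=164.9 kt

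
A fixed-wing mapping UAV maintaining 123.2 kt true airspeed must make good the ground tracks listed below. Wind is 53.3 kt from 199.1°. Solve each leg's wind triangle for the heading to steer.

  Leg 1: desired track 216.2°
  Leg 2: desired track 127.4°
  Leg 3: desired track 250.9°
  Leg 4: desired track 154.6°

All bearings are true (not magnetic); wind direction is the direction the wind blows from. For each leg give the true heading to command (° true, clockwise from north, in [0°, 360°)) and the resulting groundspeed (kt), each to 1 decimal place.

Leg 1: heading=208.9°, groundspeed=71.3 kt
Leg 2: heading=151.7°, groundspeed=95.6 kt
Leg 3: heading=231.0°, groundspeed=82.9 kt
Leg 4: heading=172.3°, groundspeed=79.4 kt

Leg 1: desired track 216.2°; wind correction -7.3° → command heading 208.9°, groundspeed 71.3 kt
Leg 2: desired track 127.4°; wind correction +24.3° → command heading 151.7°, groundspeed 95.6 kt
Leg 3: desired track 250.9°; wind correction -19.9° → command heading 231.0°, groundspeed 82.9 kt
Leg 4: desired track 154.6°; wind correction +17.7° → command heading 172.3°, groundspeed 79.4 kt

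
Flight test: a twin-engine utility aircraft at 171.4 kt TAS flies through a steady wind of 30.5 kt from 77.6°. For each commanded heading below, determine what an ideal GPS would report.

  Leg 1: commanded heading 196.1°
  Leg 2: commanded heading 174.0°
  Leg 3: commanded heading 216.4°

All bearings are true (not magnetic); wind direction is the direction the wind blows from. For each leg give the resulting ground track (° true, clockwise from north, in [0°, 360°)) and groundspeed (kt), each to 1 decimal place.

Leg 1: heading 196.1°; drift +8.2° → track 204.3°, groundspeed 187.9 kt
Leg 2: heading 174.0°; drift +9.8° → track 183.8°, groundspeed 177.4 kt
Leg 3: heading 216.4°; drift +5.9° → track 222.3°, groundspeed 195.4 kt

Leg 1: track=204.3°, groundspeed=187.9 kt
Leg 2: track=183.8°, groundspeed=177.4 kt
Leg 3: track=222.3°, groundspeed=195.4 kt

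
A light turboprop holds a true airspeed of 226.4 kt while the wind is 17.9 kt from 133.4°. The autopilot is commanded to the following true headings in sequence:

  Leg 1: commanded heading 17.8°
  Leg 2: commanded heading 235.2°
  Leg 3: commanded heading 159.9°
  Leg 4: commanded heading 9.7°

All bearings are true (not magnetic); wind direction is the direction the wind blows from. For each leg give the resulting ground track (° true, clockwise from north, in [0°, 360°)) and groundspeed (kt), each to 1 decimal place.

Leg 1: track=13.9°, groundspeed=234.7 kt
Leg 2: track=239.6°, groundspeed=230.7 kt
Leg 3: track=162.1°, groundspeed=210.5 kt
Leg 4: track=6.1°, groundspeed=236.8 kt

Leg 1: heading 17.8°; drift -3.9° → track 13.9°, groundspeed 234.7 kt
Leg 2: heading 235.2°; drift +4.4° → track 239.6°, groundspeed 230.7 kt
Leg 3: heading 159.9°; drift +2.2° → track 162.1°, groundspeed 210.5 kt
Leg 4: heading 9.7°; drift -3.6° → track 6.1°, groundspeed 236.8 kt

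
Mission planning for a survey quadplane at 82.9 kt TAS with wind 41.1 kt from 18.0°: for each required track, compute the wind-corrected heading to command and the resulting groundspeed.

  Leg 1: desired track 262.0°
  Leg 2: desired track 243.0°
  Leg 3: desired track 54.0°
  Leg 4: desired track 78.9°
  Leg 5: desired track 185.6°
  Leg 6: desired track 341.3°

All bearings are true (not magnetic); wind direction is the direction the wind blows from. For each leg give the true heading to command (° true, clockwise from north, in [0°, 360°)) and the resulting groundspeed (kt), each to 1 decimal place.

Leg 1: heading=288.5°, groundspeed=92.2 kt
Leg 2: heading=263.5°, groundspeed=106.7 kt
Leg 3: heading=37.1°, groundspeed=46.1 kt
Leg 4: heading=53.2°, groundspeed=54.7 kt
Leg 5: heading=179.5°, groundspeed=122.6 kt
Leg 6: heading=358.5°, groundspeed=46.2 kt

Leg 1: desired track 262.0°; wind correction +26.5° → command heading 288.5°, groundspeed 92.2 kt
Leg 2: desired track 243.0°; wind correction +20.5° → command heading 263.5°, groundspeed 106.7 kt
Leg 3: desired track 54.0°; wind correction -16.9° → command heading 37.1°, groundspeed 46.1 kt
Leg 4: desired track 78.9°; wind correction -25.7° → command heading 53.2°, groundspeed 54.7 kt
Leg 5: desired track 185.6°; wind correction -6.1° → command heading 179.5°, groundspeed 122.6 kt
Leg 6: desired track 341.3°; wind correction +17.2° → command heading 358.5°, groundspeed 46.2 kt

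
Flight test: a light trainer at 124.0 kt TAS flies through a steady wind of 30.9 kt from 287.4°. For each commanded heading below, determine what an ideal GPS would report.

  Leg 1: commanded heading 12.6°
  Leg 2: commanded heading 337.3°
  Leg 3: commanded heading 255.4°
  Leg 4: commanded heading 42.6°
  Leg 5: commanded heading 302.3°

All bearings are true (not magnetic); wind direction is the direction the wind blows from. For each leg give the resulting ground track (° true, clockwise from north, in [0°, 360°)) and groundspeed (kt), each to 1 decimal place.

Leg 1: heading 12.6°; drift +14.2° → track 26.8°, groundspeed 125.3 kt
Leg 2: heading 337.3°; drift +12.8° → track 350.1°, groundspeed 106.7 kt
Leg 3: heading 255.4°; drift -9.5° → track 245.9°, groundspeed 99.2 kt
Leg 4: heading 42.6°; drift +11.5° → track 54.1°, groundspeed 140.0 kt
Leg 5: heading 302.3°; drift +4.8° → track 307.1°, groundspeed 94.5 kt

Leg 1: track=26.8°, groundspeed=125.3 kt
Leg 2: track=350.1°, groundspeed=106.7 kt
Leg 3: track=245.9°, groundspeed=99.2 kt
Leg 4: track=54.1°, groundspeed=140.0 kt
Leg 5: track=307.1°, groundspeed=94.5 kt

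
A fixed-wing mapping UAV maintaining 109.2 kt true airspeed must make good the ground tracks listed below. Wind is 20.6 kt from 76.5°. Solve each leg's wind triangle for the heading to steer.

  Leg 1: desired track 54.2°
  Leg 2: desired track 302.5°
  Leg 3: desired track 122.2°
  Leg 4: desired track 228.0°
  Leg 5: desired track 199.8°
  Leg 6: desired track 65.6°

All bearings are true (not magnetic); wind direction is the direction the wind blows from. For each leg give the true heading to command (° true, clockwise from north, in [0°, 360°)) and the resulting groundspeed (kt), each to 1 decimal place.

Leg 1: desired track 54.2°; wind correction +4.1° → command heading 58.3°, groundspeed 89.9 kt
Leg 2: desired track 302.5°; wind correction +7.8° → command heading 310.3°, groundspeed 122.5 kt
Leg 3: desired track 122.2°; wind correction -7.8° → command heading 114.4°, groundspeed 93.8 kt
Leg 4: desired track 228.0°; wind correction -5.2° → command heading 222.8°, groundspeed 126.9 kt
Leg 5: desired track 199.8°; wind correction -9.1° → command heading 190.7°, groundspeed 119.1 kt
Leg 6: desired track 65.6°; wind correction +2.0° → command heading 67.6°, groundspeed 88.9 kt

Leg 1: heading=58.3°, groundspeed=89.9 kt
Leg 2: heading=310.3°, groundspeed=122.5 kt
Leg 3: heading=114.4°, groundspeed=93.8 kt
Leg 4: heading=222.8°, groundspeed=126.9 kt
Leg 5: heading=190.7°, groundspeed=119.1 kt
Leg 6: heading=67.6°, groundspeed=88.9 kt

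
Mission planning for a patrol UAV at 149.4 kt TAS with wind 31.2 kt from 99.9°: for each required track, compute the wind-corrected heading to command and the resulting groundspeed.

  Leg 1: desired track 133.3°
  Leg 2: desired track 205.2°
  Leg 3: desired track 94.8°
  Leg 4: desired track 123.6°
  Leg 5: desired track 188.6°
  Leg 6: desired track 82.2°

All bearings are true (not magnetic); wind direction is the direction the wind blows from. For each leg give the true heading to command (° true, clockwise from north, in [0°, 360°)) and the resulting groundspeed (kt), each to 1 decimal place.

Leg 1: heading=126.7°, groundspeed=122.4 kt
Leg 2: heading=193.6°, groundspeed=154.6 kt
Leg 3: heading=95.9°, groundspeed=118.3 kt
Leg 4: heading=118.8°, groundspeed=120.3 kt
Leg 5: heading=176.5°, groundspeed=145.4 kt
Leg 6: heading=85.8°, groundspeed=119.4 kt

Leg 1: desired track 133.3°; wind correction -6.6° → command heading 126.7°, groundspeed 122.4 kt
Leg 2: desired track 205.2°; wind correction -11.6° → command heading 193.6°, groundspeed 154.6 kt
Leg 3: desired track 94.8°; wind correction +1.1° → command heading 95.9°, groundspeed 118.3 kt
Leg 4: desired track 123.6°; wind correction -4.8° → command heading 118.8°, groundspeed 120.3 kt
Leg 5: desired track 188.6°; wind correction -12.1° → command heading 176.5°, groundspeed 145.4 kt
Leg 6: desired track 82.2°; wind correction +3.6° → command heading 85.8°, groundspeed 119.4 kt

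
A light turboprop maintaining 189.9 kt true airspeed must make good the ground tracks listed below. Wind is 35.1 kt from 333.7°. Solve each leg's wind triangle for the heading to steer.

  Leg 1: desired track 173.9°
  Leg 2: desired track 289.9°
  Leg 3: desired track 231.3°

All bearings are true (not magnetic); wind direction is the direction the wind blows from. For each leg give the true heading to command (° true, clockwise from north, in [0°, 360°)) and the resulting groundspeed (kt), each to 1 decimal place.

Leg 1: desired track 173.9°; wind correction +3.7° → command heading 177.6°, groundspeed 222.5 kt
Leg 2: desired track 289.9°; wind correction +7.4° → command heading 297.3°, groundspeed 163.0 kt
Leg 3: desired track 231.3°; wind correction +10.4° → command heading 241.7°, groundspeed 194.3 kt

Leg 1: heading=177.6°, groundspeed=222.5 kt
Leg 2: heading=297.3°, groundspeed=163.0 kt
Leg 3: heading=241.7°, groundspeed=194.3 kt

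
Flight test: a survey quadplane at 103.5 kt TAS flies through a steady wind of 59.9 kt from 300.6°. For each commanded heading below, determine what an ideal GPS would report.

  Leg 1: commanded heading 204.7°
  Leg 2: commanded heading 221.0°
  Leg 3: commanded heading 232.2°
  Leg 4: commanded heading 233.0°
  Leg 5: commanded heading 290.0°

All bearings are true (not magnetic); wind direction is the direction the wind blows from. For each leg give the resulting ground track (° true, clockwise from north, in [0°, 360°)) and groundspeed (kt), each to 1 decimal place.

Leg 1: heading 204.7°; drift -28.5° → track 176.2°, groundspeed 124.8 kt
Leg 2: heading 221.0°; drift -32.4° → track 188.6°, groundspeed 109.8 kt
Leg 3: heading 232.2°; drift -34.4° → track 197.8°, groundspeed 98.7 kt
Leg 4: heading 233.0°; drift -34.5° → track 198.5°, groundspeed 97.9 kt
Leg 5: heading 290.0°; drift -13.9° → track 276.1°, groundspeed 46.0 kt

Leg 1: track=176.2°, groundspeed=124.8 kt
Leg 2: track=188.6°, groundspeed=109.8 kt
Leg 3: track=197.8°, groundspeed=98.7 kt
Leg 4: track=198.5°, groundspeed=97.9 kt
Leg 5: track=276.1°, groundspeed=46.0 kt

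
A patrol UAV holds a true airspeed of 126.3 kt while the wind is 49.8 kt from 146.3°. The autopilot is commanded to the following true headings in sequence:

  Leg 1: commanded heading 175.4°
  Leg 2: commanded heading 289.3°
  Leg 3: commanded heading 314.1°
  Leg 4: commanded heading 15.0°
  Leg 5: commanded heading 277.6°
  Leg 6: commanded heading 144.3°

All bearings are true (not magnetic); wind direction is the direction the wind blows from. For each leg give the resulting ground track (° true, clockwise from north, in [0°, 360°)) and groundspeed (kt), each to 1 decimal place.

Leg 1: track=191.7°, groundspeed=86.3 kt
Leg 2: track=299.5°, groundspeed=168.8 kt
Leg 3: track=317.5°, groundspeed=175.3 kt
Leg 4: track=1.8°, groundspeed=163.5 kt
Leg 5: track=290.8°, groundspeed=163.5 kt
Leg 6: track=143.0°, groundspeed=76.6 kt

Leg 1: heading 175.4°; drift +16.3° → track 191.7°, groundspeed 86.3 kt
Leg 2: heading 289.3°; drift +10.2° → track 299.5°, groundspeed 168.8 kt
Leg 3: heading 314.1°; drift +3.4° → track 317.5°, groundspeed 175.3 kt
Leg 4: heading 15.0°; drift -13.2° → track 1.8°, groundspeed 163.5 kt
Leg 5: heading 277.6°; drift +13.2° → track 290.8°, groundspeed 163.5 kt
Leg 6: heading 144.3°; drift -1.3° → track 143.0°, groundspeed 76.6 kt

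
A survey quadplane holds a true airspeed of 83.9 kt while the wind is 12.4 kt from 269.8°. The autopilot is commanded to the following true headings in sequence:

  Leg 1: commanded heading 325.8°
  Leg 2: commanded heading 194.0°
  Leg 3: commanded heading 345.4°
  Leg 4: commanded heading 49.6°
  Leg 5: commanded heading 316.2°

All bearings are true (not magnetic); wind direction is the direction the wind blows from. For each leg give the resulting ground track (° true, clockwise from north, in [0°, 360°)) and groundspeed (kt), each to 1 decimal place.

Leg 1: track=333.4°, groundspeed=77.6 kt
Leg 2: track=185.5°, groundspeed=81.7 kt
Leg 3: track=353.9°, groundspeed=81.7 kt
Leg 4: track=54.5°, groundspeed=93.7 kt
Leg 5: track=323.0°, groundspeed=75.9 kt

Leg 1: heading 325.8°; drift +7.6° → track 333.4°, groundspeed 77.6 kt
Leg 2: heading 194.0°; drift -8.5° → track 185.5°, groundspeed 81.7 kt
Leg 3: heading 345.4°; drift +8.5° → track 353.9°, groundspeed 81.7 kt
Leg 4: heading 49.6°; drift +4.9° → track 54.5°, groundspeed 93.7 kt
Leg 5: heading 316.2°; drift +6.8° → track 323.0°, groundspeed 75.9 kt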